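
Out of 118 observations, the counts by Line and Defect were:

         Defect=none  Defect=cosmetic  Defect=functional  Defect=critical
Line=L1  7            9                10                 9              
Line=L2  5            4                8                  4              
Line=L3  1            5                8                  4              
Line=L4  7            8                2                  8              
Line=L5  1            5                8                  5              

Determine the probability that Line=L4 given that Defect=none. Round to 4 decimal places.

Total with Defect=none: 7 + 5 + 1 + 7 + 1 = 21.
P(Line=L4 | Defect=none) = 7/21 = 0.3333.

0.3333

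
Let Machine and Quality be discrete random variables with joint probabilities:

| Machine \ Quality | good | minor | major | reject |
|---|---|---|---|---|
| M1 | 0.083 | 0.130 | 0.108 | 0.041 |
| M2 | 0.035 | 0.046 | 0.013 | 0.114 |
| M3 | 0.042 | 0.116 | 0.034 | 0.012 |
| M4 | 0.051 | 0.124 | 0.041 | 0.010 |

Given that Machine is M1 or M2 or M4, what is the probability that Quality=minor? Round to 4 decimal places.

P(Machine=M1) = 0.083 + 0.130 + 0.108 + 0.041 = 0.362.
P(Machine=M2) = 0.035 + 0.046 + 0.013 + 0.114 = 0.208.
P(Machine=M4) = 0.051 + 0.124 + 0.041 + 0.010 = 0.226.
P(Machine ∈ {M1, M2, M4}) = 0.362 + 0.208 + 0.226 = 0.796; P(Quality=minor, Machine ∈ {M1, M2, M4}) = 0.130 + 0.046 + 0.124 = 0.300.
P(Quality=minor | Machine ∈ {M1, M2, M4}) = 0.300/0.796 = 0.3769.

0.3769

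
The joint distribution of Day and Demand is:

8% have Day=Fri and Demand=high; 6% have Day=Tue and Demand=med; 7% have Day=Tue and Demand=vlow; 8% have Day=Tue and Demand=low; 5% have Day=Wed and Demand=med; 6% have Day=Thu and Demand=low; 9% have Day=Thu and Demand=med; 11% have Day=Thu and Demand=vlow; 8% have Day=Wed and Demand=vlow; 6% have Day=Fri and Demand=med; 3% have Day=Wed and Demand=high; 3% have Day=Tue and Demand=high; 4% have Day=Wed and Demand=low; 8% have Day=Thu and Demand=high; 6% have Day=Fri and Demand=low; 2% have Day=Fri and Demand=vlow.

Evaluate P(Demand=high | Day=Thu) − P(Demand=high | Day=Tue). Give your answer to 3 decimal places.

P(Day=Thu) = 0.11 + 0.06 + 0.09 + 0.08 = 0.34; P(Demand=high | Day=Thu) = 0.08/0.34 = 0.2353.
P(Day=Tue) = 0.07 + 0.08 + 0.06 + 0.03 = 0.24; P(Demand=high | Day=Tue) = 0.03/0.24 = 0.1250.
Difference = 0.110.

0.110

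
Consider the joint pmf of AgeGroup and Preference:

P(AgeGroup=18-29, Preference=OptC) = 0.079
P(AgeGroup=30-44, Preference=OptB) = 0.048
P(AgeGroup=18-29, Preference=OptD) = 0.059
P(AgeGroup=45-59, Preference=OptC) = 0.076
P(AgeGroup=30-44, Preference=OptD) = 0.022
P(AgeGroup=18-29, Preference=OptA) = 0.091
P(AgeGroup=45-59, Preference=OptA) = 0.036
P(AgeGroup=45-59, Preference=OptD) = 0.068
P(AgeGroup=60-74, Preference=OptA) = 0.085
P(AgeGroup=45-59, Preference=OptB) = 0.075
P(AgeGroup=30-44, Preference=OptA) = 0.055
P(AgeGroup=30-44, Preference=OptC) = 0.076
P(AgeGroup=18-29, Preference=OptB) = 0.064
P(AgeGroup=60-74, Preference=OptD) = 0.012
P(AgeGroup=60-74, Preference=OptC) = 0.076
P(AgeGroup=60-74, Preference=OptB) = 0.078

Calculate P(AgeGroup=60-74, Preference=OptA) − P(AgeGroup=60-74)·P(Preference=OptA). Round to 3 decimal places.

0.018

P(AgeGroup=60-74) = 0.085 + 0.078 + 0.076 + 0.012 = 0.251.
P(Preference=OptA) = 0.091 + 0.055 + 0.036 + 0.085 = 0.267.
P(AgeGroup=60-74, Preference=OptA) − P(AgeGroup=60-74)P(Preference=OptA) = 0.085 − 0.251×0.267 = 0.018.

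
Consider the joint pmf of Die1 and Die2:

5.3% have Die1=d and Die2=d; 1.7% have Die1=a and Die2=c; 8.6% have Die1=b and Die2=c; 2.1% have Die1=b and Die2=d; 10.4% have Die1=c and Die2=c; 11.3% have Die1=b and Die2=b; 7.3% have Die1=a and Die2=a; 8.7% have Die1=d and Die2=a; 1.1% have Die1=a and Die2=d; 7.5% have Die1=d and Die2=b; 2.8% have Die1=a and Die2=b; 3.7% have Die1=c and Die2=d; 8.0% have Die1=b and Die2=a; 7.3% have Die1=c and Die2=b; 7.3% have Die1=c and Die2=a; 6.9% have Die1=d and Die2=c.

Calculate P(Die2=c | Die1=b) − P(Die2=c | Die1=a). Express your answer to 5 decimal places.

P(Die1=b) = 0.080 + 0.113 + 0.086 + 0.021 = 0.300; P(Die2=c | Die1=b) = 0.086/0.300 = 0.286667.
P(Die1=a) = 0.073 + 0.028 + 0.017 + 0.011 = 0.129; P(Die2=c | Die1=a) = 0.017/0.129 = 0.131783.
Difference = 0.15488.

0.15488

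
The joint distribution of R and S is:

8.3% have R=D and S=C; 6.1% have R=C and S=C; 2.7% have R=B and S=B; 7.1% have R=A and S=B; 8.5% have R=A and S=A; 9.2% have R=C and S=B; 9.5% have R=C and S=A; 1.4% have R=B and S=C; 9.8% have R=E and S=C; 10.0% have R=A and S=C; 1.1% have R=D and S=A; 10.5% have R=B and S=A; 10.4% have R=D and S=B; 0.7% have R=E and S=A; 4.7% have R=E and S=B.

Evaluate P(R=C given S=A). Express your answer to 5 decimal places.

P(S=A) = 0.085 + 0.105 + 0.095 + 0.011 + 0.007 = 0.303.
P(R=C | S=A) = 0.095/0.303 = 0.31353.

0.31353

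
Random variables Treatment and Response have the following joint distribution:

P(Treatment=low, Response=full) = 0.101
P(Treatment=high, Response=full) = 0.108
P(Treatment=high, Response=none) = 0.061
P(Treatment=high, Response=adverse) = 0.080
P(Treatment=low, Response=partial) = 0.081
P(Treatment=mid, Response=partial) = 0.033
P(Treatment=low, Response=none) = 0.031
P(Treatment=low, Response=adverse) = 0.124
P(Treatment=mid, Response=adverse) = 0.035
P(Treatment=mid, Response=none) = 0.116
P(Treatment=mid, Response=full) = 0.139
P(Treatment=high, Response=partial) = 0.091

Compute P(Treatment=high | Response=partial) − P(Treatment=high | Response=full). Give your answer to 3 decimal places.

0.134

P(Response=partial) = 0.081 + 0.033 + 0.091 = 0.205; P(Treatment=high | Response=partial) = 0.091/0.205 = 0.4439.
P(Response=full) = 0.101 + 0.139 + 0.108 = 0.348; P(Treatment=high | Response=full) = 0.108/0.348 = 0.3103.
Difference = 0.134.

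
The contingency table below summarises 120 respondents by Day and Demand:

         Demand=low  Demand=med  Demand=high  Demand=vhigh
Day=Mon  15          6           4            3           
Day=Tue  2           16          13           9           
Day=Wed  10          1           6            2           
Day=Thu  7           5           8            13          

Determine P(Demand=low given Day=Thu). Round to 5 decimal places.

0.21212

Total with Day=Thu: 7 + 5 + 8 + 13 = 33.
P(Demand=low | Day=Thu) = 7/33 = 0.21212.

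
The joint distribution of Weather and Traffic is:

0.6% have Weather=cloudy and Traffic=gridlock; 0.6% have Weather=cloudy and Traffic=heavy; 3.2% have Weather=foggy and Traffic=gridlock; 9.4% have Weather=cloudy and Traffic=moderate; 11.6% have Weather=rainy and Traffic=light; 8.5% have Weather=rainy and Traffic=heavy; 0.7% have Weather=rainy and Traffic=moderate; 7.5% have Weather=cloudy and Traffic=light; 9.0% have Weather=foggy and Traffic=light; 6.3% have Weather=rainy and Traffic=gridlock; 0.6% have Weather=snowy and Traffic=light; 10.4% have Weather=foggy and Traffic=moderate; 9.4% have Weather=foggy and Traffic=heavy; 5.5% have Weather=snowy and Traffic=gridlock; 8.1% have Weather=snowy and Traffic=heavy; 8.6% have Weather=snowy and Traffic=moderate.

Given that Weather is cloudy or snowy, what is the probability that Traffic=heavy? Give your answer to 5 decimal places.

0.21271

P(Weather=cloudy) = 0.075 + 0.094 + 0.006 + 0.006 = 0.181.
P(Weather=snowy) = 0.006 + 0.086 + 0.081 + 0.055 = 0.228.
P(Weather ∈ {cloudy, snowy}) = 0.181 + 0.228 = 0.409; P(Traffic=heavy, Weather ∈ {cloudy, snowy}) = 0.006 + 0.081 = 0.087.
P(Traffic=heavy | Weather ∈ {cloudy, snowy}) = 0.087/0.409 = 0.21271.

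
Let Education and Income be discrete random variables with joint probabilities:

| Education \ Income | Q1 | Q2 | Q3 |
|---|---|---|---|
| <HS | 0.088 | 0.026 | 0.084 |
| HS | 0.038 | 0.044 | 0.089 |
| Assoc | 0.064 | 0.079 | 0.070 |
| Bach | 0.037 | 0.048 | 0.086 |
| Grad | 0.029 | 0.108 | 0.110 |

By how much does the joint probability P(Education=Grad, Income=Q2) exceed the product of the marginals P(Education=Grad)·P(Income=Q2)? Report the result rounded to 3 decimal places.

P(Education=Grad) = 0.029 + 0.108 + 0.110 = 0.247.
P(Income=Q2) = 0.026 + 0.044 + 0.079 + 0.048 + 0.108 = 0.305.
P(Education=Grad, Income=Q2) − P(Education=Grad)P(Income=Q2) = 0.108 − 0.247×0.305 = 0.033.

0.033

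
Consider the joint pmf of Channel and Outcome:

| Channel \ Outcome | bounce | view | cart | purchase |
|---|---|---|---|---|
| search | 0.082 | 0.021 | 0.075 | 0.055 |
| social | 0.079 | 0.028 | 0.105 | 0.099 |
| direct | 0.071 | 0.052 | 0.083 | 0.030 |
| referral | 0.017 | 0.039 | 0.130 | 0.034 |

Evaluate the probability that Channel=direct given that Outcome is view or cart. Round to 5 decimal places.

P(Outcome=view) = 0.021 + 0.028 + 0.052 + 0.039 = 0.140.
P(Outcome=cart) = 0.075 + 0.105 + 0.083 + 0.130 = 0.393.
P(Outcome ∈ {view, cart}) = 0.140 + 0.393 = 0.533; P(Channel=direct, Outcome ∈ {view, cart}) = 0.052 + 0.083 = 0.135.
P(Channel=direct | Outcome ∈ {view, cart}) = 0.135/0.533 = 0.25328.

0.25328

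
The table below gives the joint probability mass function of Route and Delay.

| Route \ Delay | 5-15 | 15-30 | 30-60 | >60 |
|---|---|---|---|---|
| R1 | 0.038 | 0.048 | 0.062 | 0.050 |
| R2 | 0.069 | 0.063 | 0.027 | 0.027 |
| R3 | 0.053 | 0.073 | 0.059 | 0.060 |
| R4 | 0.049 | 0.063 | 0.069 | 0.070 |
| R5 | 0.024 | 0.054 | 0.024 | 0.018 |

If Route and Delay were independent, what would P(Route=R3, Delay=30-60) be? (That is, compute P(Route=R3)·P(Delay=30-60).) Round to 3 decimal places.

0.059

P(Route=R3) = 0.053 + 0.073 + 0.059 + 0.060 = 0.245.
P(Delay=30-60) = 0.062 + 0.027 + 0.059 + 0.069 + 0.024 = 0.241.
Product: 0.245 × 0.241 = 0.059.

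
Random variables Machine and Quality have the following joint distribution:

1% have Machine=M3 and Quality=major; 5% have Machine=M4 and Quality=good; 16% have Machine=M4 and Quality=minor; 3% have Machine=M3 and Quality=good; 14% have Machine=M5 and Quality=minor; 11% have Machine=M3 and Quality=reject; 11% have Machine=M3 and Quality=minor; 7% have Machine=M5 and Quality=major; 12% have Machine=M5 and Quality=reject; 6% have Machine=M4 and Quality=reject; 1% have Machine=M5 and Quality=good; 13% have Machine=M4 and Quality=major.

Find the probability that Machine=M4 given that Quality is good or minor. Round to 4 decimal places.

P(Quality=good) = 0.03 + 0.05 + 0.01 = 0.09.
P(Quality=minor) = 0.11 + 0.16 + 0.14 = 0.41.
P(Quality ∈ {good, minor}) = 0.09 + 0.41 = 0.50; P(Machine=M4, Quality ∈ {good, minor}) = 0.05 + 0.16 = 0.21.
P(Machine=M4 | Quality ∈ {good, minor}) = 0.21/0.50 = 0.4200.

0.4200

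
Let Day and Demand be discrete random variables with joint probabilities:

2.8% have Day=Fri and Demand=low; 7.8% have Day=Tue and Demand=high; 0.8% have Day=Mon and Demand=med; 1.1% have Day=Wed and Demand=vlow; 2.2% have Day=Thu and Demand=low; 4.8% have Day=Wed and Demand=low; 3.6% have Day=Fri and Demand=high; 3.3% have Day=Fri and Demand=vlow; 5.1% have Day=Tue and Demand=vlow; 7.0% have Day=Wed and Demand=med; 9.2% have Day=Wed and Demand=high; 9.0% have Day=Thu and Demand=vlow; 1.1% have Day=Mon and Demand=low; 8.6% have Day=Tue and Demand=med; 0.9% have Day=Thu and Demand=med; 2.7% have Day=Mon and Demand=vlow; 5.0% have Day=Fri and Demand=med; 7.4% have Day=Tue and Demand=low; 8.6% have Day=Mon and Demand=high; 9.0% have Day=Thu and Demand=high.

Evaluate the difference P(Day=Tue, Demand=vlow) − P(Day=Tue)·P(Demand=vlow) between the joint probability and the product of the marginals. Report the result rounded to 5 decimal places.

P(Day=Tue) = 0.051 + 0.074 + 0.086 + 0.078 = 0.289.
P(Demand=vlow) = 0.027 + 0.051 + 0.011 + 0.090 + 0.033 = 0.212.
P(Day=Tue, Demand=vlow) − P(Day=Tue)P(Demand=vlow) = 0.051 − 0.289×0.212 = -0.01027.

-0.01027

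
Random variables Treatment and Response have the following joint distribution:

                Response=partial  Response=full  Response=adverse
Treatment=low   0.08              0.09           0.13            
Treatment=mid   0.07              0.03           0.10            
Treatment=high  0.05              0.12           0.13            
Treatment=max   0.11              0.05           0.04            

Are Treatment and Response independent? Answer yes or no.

P(Treatment=max) = 0.20 and P(Response=partial) = 0.31, so their product is 0.0620, but P(Treatment=max, Response=partial) = 0.11. Since these differ, Treatment and Response are not independent.

no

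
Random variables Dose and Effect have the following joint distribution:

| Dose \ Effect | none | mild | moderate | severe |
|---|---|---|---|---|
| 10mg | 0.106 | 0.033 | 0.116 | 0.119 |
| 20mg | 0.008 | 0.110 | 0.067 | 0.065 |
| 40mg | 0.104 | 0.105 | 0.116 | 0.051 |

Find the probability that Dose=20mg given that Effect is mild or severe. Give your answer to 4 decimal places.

P(Effect=mild) = 0.033 + 0.110 + 0.105 = 0.248.
P(Effect=severe) = 0.119 + 0.065 + 0.051 = 0.235.
P(Effect ∈ {mild, severe}) = 0.248 + 0.235 = 0.483; P(Dose=20mg, Effect ∈ {mild, severe}) = 0.110 + 0.065 = 0.175.
P(Dose=20mg | Effect ∈ {mild, severe}) = 0.175/0.483 = 0.3623.

0.3623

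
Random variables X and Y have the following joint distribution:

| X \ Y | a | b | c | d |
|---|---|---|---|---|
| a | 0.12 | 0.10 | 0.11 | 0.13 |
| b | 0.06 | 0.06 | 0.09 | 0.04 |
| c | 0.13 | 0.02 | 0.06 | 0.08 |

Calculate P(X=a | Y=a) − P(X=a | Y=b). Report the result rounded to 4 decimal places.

-0.1685

P(Y=a) = 0.12 + 0.06 + 0.13 = 0.31; P(X=a | Y=a) = 0.12/0.31 = 0.38710.
P(Y=b) = 0.10 + 0.06 + 0.02 = 0.18; P(X=a | Y=b) = 0.10/0.18 = 0.55556.
Difference = -0.1685.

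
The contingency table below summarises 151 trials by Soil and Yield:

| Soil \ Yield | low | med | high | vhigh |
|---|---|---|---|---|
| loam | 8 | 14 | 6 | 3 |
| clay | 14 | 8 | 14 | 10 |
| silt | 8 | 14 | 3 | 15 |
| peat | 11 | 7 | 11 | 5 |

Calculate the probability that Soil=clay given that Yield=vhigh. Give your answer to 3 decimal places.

0.303

Total with Yield=vhigh: 3 + 10 + 15 + 5 = 33.
P(Soil=clay | Yield=vhigh) = 10/33 = 0.303.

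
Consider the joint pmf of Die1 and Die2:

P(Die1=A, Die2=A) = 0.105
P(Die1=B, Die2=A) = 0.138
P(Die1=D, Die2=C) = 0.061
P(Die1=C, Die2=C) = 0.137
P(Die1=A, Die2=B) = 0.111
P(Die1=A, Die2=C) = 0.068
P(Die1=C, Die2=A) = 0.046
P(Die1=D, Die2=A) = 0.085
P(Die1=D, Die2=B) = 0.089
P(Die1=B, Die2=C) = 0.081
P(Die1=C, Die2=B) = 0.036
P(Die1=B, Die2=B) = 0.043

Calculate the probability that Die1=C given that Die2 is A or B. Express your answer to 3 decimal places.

0.126

P(Die2=A) = 0.105 + 0.138 + 0.046 + 0.085 = 0.374.
P(Die2=B) = 0.111 + 0.043 + 0.036 + 0.089 = 0.279.
P(Die2 ∈ {A, B}) = 0.374 + 0.279 = 0.653; P(Die1=C, Die2 ∈ {A, B}) = 0.046 + 0.036 = 0.082.
P(Die1=C | Die2 ∈ {A, B}) = 0.082/0.653 = 0.126.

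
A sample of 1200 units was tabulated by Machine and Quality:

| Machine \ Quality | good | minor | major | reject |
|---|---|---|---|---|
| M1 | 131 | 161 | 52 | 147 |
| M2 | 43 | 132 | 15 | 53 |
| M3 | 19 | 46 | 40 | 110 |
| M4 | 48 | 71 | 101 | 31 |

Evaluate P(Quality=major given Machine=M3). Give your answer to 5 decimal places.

Total with Machine=M3: 19 + 46 + 40 + 110 = 215.
P(Quality=major | Machine=M3) = 40/215 = 0.18605.

0.18605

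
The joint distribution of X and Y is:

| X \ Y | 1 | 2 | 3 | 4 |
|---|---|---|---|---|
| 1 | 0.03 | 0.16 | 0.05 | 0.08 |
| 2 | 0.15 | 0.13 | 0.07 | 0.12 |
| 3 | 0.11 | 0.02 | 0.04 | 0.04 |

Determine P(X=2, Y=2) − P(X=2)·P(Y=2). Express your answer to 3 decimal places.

-0.016

P(X=2) = 0.15 + 0.13 + 0.07 + 0.12 = 0.47.
P(Y=2) = 0.16 + 0.13 + 0.02 = 0.31.
P(X=2, Y=2) − P(X=2)P(Y=2) = 0.13 − 0.47×0.31 = -0.016.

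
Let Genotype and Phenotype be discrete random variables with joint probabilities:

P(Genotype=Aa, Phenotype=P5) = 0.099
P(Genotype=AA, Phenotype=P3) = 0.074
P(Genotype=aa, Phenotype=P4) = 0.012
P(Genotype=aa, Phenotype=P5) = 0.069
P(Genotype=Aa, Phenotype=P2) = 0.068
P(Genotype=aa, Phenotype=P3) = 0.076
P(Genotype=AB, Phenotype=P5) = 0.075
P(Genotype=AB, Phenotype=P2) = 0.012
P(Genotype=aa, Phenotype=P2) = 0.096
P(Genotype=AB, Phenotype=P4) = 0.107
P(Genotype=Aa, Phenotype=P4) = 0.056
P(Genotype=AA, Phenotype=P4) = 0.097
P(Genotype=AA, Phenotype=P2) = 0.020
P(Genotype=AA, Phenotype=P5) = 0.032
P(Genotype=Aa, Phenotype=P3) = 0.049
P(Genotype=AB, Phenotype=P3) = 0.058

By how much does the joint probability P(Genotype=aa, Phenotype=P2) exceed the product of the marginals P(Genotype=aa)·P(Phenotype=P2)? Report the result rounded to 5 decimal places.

P(Genotype=aa) = 0.096 + 0.076 + 0.012 + 0.069 = 0.253.
P(Phenotype=P2) = 0.020 + 0.068 + 0.096 + 0.012 = 0.196.
P(Genotype=aa, Phenotype=P2) − P(Genotype=aa)P(Phenotype=P2) = 0.096 − 0.253×0.196 = 0.04641.

0.04641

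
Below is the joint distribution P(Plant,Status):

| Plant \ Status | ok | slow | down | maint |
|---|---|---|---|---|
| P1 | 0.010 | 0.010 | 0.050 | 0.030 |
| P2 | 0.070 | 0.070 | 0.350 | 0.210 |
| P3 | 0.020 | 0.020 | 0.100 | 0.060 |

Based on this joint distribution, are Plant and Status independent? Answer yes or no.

yes

Every cell satisfies P(Plant,Status) = P(Plant)·P(Status). For instance P(Plant=P2) = 0.700, P(Status=slow) = 0.100, and 0.700×0.100 = 0.070 matches the joint entry. So Plant and Status are independent.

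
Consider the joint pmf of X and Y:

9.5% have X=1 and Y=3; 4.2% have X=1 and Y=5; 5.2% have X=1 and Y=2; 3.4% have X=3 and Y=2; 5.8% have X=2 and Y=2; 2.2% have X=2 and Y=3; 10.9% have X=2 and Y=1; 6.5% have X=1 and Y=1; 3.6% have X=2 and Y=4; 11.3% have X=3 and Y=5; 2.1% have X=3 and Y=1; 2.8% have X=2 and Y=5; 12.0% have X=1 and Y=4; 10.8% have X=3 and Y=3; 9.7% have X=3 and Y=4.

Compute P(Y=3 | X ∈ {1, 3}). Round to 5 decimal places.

P(X=1) = 0.065 + 0.052 + 0.095 + 0.120 + 0.042 = 0.374.
P(X=3) = 0.021 + 0.034 + 0.108 + 0.097 + 0.113 = 0.373.
P(X ∈ {1, 3}) = 0.374 + 0.373 = 0.747; P(Y=3, X ∈ {1, 3}) = 0.095 + 0.108 = 0.203.
P(Y=3 | X ∈ {1, 3}) = 0.203/0.747 = 0.27175.

0.27175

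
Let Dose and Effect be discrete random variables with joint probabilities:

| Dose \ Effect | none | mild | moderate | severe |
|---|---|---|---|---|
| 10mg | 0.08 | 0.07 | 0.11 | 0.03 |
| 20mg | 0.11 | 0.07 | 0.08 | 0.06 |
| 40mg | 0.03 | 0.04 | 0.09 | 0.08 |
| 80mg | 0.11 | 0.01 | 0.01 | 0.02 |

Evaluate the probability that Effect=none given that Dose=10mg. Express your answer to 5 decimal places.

P(Dose=10mg) = 0.08 + 0.07 + 0.11 + 0.03 = 0.29.
P(Effect=none | Dose=10mg) = 0.08/0.29 = 0.27586.

0.27586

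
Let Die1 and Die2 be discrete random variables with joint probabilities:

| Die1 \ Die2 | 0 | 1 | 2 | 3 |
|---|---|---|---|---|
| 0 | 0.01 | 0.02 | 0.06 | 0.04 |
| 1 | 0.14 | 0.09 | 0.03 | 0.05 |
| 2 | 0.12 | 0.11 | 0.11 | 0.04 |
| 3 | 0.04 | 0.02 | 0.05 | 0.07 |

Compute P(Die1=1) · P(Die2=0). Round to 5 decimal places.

0.09610

P(Die1=1) = 0.14 + 0.09 + 0.03 + 0.05 = 0.31.
P(Die2=0) = 0.01 + 0.14 + 0.12 + 0.04 = 0.31.
Product: 0.31 × 0.31 = 0.09610.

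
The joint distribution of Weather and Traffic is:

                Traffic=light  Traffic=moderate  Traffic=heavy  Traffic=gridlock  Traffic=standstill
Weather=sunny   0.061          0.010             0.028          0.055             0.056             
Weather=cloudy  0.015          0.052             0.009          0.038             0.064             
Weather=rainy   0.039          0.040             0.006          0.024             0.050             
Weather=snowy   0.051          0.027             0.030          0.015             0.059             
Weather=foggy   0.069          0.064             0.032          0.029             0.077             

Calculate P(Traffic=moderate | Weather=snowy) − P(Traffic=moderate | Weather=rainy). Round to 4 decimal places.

-0.1032

P(Weather=snowy) = 0.051 + 0.027 + 0.030 + 0.015 + 0.059 = 0.182; P(Traffic=moderate | Weather=snowy) = 0.027/0.182 = 0.14835.
P(Weather=rainy) = 0.039 + 0.040 + 0.006 + 0.024 + 0.050 = 0.159; P(Traffic=moderate | Weather=rainy) = 0.040/0.159 = 0.25157.
Difference = -0.1032.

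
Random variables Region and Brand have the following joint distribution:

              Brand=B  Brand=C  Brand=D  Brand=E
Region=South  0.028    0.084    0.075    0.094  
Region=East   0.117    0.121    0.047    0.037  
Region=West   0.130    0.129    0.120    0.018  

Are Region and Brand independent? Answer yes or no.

no

P(Region=South) = 0.281 and P(Brand=E) = 0.149, so their product is 0.04187, but P(Region=South, Brand=E) = 0.094. Since these differ, Region and Brand are not independent.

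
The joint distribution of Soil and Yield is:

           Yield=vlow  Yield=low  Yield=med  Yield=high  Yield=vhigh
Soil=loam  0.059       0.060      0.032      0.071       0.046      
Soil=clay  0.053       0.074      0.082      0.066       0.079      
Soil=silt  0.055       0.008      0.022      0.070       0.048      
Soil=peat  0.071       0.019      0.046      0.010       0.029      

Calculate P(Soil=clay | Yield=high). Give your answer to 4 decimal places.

0.3041

P(Yield=high) = 0.071 + 0.066 + 0.070 + 0.010 = 0.217.
P(Soil=clay | Yield=high) = 0.066/0.217 = 0.3041.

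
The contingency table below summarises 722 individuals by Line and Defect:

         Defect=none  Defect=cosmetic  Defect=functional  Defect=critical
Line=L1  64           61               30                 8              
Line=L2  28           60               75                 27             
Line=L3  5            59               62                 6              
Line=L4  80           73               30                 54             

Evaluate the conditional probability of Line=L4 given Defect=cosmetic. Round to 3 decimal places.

0.289

Total with Defect=cosmetic: 61 + 60 + 59 + 73 = 253.
P(Line=L4 | Defect=cosmetic) = 73/253 = 0.289.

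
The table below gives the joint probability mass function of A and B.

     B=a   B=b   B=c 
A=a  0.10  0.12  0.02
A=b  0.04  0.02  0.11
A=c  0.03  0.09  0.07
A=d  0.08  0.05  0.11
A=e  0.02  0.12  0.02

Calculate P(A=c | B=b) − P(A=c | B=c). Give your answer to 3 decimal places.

P(B=b) = 0.12 + 0.02 + 0.09 + 0.05 + 0.12 = 0.40; P(A=c | B=b) = 0.09/0.40 = 0.2250.
P(B=c) = 0.02 + 0.11 + 0.07 + 0.11 + 0.02 = 0.33; P(A=c | B=c) = 0.07/0.33 = 0.2121.
Difference = 0.013.

0.013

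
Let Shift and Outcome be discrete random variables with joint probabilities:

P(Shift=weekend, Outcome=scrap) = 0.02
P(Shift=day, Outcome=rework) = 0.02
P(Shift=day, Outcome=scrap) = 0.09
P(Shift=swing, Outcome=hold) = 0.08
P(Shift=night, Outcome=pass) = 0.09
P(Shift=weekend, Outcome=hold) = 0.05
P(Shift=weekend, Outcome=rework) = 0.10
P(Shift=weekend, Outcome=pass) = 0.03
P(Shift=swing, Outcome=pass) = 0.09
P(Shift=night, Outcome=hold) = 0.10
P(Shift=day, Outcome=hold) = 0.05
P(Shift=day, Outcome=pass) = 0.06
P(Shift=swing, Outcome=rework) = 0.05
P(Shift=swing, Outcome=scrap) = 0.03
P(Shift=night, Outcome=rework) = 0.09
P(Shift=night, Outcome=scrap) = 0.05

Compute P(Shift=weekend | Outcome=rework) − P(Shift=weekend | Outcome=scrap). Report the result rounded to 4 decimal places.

0.2794

P(Outcome=rework) = 0.02 + 0.05 + 0.09 + 0.10 = 0.26; P(Shift=weekend | Outcome=rework) = 0.10/0.26 = 0.38462.
P(Outcome=scrap) = 0.09 + 0.03 + 0.05 + 0.02 = 0.19; P(Shift=weekend | Outcome=scrap) = 0.02/0.19 = 0.10526.
Difference = 0.2794.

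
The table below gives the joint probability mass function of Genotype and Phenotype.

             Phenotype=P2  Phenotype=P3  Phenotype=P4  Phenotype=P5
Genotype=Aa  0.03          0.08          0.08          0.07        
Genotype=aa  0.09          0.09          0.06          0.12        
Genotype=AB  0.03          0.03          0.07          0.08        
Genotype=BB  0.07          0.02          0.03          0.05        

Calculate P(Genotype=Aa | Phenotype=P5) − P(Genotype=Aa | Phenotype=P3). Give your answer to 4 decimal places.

P(Phenotype=P5) = 0.07 + 0.12 + 0.08 + 0.05 = 0.32; P(Genotype=Aa | Phenotype=P5) = 0.07/0.32 = 0.21875.
P(Phenotype=P3) = 0.08 + 0.09 + 0.03 + 0.02 = 0.22; P(Genotype=Aa | Phenotype=P3) = 0.08/0.22 = 0.36364.
Difference = -0.1449.

-0.1449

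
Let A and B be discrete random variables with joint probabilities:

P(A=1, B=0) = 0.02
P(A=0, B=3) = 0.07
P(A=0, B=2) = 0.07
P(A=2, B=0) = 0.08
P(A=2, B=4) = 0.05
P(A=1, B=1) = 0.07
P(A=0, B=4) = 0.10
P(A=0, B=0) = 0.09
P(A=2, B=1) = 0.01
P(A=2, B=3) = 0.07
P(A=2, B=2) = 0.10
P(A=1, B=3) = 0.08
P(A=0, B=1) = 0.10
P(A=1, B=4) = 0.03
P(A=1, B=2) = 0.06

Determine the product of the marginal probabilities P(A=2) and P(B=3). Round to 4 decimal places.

P(A=2) = 0.08 + 0.01 + 0.10 + 0.07 + 0.05 = 0.31.
P(B=3) = 0.07 + 0.08 + 0.07 = 0.22.
Product: 0.31 × 0.22 = 0.0682.

0.0682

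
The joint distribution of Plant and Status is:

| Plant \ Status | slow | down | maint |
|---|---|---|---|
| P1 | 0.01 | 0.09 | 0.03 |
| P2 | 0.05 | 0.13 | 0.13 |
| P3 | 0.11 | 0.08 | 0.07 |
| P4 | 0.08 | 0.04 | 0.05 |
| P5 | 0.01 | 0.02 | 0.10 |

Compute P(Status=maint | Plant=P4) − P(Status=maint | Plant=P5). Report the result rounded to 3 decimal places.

P(Plant=P4) = 0.08 + 0.04 + 0.05 = 0.17; P(Status=maint | Plant=P4) = 0.05/0.17 = 0.2941.
P(Plant=P5) = 0.01 + 0.02 + 0.10 = 0.13; P(Status=maint | Plant=P5) = 0.10/0.13 = 0.7692.
Difference = -0.475.

-0.475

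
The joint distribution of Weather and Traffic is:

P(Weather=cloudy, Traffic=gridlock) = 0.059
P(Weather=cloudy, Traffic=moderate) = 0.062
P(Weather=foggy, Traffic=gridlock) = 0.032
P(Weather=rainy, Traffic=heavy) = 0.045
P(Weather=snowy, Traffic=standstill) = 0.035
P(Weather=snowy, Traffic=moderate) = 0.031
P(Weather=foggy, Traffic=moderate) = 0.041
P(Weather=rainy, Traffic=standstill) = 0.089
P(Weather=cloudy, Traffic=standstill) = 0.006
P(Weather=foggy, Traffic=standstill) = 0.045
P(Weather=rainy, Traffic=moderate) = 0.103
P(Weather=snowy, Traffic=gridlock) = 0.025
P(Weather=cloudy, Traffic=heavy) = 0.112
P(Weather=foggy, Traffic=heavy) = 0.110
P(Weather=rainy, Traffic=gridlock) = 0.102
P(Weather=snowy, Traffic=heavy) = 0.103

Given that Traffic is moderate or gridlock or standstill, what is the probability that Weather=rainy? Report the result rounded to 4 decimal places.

P(Traffic=moderate) = 0.062 + 0.103 + 0.031 + 0.041 = 0.237.
P(Traffic=gridlock) = 0.059 + 0.102 + 0.025 + 0.032 = 0.218.
P(Traffic=standstill) = 0.006 + 0.089 + 0.035 + 0.045 = 0.175.
P(Traffic ∈ {moderate, gridlock, standstill}) = 0.237 + 0.218 + 0.175 = 0.630; P(Weather=rainy, Traffic ∈ {moderate, gridlock, standstill}) = 0.103 + 0.102 + 0.089 = 0.294.
P(Weather=rainy | Traffic ∈ {moderate, gridlock, standstill}) = 0.294/0.630 = 0.4667.

0.4667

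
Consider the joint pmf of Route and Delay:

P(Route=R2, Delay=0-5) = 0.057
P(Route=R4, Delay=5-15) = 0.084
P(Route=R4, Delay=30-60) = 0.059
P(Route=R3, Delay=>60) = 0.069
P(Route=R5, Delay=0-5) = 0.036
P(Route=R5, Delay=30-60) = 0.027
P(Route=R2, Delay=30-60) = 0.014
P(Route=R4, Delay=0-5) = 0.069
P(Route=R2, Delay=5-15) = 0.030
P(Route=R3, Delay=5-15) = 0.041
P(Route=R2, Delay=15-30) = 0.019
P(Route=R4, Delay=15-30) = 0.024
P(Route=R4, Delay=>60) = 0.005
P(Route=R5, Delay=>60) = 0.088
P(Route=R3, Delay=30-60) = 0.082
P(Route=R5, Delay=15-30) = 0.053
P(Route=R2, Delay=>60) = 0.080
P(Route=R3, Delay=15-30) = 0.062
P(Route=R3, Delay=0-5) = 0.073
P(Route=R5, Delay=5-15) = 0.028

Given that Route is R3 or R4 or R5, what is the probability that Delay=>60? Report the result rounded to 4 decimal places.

0.2025

P(Route=R3) = 0.073 + 0.041 + 0.062 + 0.082 + 0.069 = 0.327.
P(Route=R4) = 0.069 + 0.084 + 0.024 + 0.059 + 0.005 = 0.241.
P(Route=R5) = 0.036 + 0.028 + 0.053 + 0.027 + 0.088 = 0.232.
P(Route ∈ {R3, R4, R5}) = 0.327 + 0.241 + 0.232 = 0.800; P(Delay=>60, Route ∈ {R3, R4, R5}) = 0.069 + 0.005 + 0.088 = 0.162.
P(Delay=>60 | Route ∈ {R3, R4, R5}) = 0.162/0.800 = 0.2025.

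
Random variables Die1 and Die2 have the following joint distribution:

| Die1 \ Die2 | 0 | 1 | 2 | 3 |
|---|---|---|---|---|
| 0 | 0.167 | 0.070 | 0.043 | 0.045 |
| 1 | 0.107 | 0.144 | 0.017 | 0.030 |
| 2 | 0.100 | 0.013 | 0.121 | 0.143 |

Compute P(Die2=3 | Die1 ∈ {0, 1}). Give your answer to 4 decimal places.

0.1204

P(Die1=0) = 0.167 + 0.070 + 0.043 + 0.045 = 0.325.
P(Die1=1) = 0.107 + 0.144 + 0.017 + 0.030 = 0.298.
P(Die1 ∈ {0, 1}) = 0.325 + 0.298 = 0.623; P(Die2=3, Die1 ∈ {0, 1}) = 0.045 + 0.030 = 0.075.
P(Die2=3 | Die1 ∈ {0, 1}) = 0.075/0.623 = 0.1204.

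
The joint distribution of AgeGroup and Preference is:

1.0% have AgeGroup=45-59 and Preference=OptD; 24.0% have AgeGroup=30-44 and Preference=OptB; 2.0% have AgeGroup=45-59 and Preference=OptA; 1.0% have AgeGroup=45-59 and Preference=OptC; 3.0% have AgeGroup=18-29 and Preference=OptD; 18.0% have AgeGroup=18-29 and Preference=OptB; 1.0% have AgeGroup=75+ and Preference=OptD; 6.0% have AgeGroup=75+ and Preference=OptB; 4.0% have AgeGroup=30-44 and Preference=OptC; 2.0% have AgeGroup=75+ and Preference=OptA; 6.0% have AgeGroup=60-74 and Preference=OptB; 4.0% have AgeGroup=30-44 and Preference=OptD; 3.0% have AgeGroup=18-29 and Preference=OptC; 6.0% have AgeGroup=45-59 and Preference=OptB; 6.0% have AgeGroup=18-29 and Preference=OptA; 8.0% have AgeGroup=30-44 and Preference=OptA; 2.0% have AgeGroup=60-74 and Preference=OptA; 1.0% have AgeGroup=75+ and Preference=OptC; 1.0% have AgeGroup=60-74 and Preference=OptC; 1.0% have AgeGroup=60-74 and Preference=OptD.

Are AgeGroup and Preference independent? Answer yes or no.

Every cell satisfies P(AgeGroup,Preference) = P(AgeGroup)·P(Preference). For instance P(AgeGroup=18-29) = 0.300, P(Preference=OptA) = 0.200, and 0.300×0.200 = 0.060 matches the joint entry. So AgeGroup and Preference are independent.

yes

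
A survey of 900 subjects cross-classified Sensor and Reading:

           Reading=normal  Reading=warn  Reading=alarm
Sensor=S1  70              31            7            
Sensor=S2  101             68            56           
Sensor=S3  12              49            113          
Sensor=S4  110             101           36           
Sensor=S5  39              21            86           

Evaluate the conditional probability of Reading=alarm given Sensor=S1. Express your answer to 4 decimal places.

0.0648

Total with Sensor=S1: 70 + 31 + 7 = 108.
P(Reading=alarm | Sensor=S1) = 7/108 = 0.0648.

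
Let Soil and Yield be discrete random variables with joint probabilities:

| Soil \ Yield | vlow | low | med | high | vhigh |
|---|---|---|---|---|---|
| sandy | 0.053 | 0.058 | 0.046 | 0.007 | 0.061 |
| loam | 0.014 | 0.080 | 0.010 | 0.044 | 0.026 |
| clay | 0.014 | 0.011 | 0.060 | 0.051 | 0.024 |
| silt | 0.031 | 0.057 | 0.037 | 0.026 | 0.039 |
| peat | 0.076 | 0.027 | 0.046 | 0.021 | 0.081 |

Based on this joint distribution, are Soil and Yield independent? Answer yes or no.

P(Soil=loam) = 0.174 and P(Yield=low) = 0.233, so their product is 0.04054, but P(Soil=loam, Yield=low) = 0.080. Since these differ, Soil and Yield are not independent.

no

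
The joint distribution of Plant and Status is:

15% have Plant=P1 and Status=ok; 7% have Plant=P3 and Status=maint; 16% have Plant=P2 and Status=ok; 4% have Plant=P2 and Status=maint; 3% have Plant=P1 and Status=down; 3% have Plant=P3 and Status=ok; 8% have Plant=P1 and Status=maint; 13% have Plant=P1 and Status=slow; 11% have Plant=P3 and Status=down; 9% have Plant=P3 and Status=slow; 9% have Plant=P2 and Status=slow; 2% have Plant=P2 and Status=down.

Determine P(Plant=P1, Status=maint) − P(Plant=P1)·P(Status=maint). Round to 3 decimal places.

0.006

P(Plant=P1) = 0.15 + 0.13 + 0.03 + 0.08 = 0.39.
P(Status=maint) = 0.08 + 0.04 + 0.07 = 0.19.
P(Plant=P1, Status=maint) − P(Plant=P1)P(Status=maint) = 0.08 − 0.39×0.19 = 0.006.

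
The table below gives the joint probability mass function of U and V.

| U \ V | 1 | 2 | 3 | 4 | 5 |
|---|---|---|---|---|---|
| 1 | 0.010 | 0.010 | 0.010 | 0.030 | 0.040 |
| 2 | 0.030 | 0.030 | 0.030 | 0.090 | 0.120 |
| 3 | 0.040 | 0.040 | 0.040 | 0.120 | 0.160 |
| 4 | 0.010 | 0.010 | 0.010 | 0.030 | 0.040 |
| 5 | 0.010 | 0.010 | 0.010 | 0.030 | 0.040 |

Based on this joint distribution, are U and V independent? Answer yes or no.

Every cell satisfies P(U,V) = P(U)·P(V). For instance P(U=4) = 0.100, P(V=1) = 0.100, and 0.100×0.100 = 0.010 matches the joint entry. So U and V are independent.

yes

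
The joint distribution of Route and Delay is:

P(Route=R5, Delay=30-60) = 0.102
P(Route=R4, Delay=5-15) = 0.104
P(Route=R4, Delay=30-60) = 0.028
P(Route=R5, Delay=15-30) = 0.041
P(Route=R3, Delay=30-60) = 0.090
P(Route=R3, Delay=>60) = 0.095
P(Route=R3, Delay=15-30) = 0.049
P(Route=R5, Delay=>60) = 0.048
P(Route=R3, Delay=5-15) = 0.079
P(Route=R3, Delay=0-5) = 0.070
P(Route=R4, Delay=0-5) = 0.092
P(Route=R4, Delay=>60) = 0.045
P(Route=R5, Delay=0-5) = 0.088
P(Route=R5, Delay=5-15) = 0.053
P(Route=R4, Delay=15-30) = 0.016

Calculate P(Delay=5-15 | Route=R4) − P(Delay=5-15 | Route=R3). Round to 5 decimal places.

P(Route=R4) = 0.092 + 0.104 + 0.016 + 0.028 + 0.045 = 0.285; P(Delay=5-15 | Route=R4) = 0.104/0.285 = 0.364912.
P(Route=R3) = 0.070 + 0.079 + 0.049 + 0.090 + 0.095 = 0.383; P(Delay=5-15 | Route=R3) = 0.079/0.383 = 0.206266.
Difference = 0.15865.

0.15865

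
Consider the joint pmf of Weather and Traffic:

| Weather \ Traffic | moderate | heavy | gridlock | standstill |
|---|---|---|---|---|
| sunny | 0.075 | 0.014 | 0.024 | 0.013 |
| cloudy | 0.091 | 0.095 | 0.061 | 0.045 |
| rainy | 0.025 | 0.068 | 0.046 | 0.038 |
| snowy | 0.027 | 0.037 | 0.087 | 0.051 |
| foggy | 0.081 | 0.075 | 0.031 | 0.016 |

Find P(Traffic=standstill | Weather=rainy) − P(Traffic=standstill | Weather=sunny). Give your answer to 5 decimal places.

0.11151

P(Weather=rainy) = 0.025 + 0.068 + 0.046 + 0.038 = 0.177; P(Traffic=standstill | Weather=rainy) = 0.038/0.177 = 0.214689.
P(Weather=sunny) = 0.075 + 0.014 + 0.024 + 0.013 = 0.126; P(Traffic=standstill | Weather=sunny) = 0.013/0.126 = 0.103175.
Difference = 0.11151.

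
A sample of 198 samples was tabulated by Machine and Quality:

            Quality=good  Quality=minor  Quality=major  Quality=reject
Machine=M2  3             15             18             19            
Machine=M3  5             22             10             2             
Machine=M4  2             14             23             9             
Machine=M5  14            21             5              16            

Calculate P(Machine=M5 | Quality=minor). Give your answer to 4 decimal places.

Total with Quality=minor: 15 + 22 + 14 + 21 = 72.
P(Machine=M5 | Quality=minor) = 21/72 = 0.2917.

0.2917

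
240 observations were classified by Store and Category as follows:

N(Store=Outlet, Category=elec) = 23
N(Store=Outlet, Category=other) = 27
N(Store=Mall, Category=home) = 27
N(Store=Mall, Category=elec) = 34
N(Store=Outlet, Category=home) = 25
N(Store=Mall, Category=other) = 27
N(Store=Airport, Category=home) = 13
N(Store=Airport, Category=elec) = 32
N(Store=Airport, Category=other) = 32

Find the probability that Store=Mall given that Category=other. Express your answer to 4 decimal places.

Total with Category=other: 27 + 32 + 27 = 86.
P(Store=Mall | Category=other) = 27/86 = 0.3140.

0.3140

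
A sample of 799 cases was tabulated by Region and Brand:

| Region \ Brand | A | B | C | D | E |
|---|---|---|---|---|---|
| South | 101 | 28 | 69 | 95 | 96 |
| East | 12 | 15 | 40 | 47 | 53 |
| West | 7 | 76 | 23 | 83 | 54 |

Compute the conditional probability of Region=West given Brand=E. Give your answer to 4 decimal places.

0.2660

Total with Brand=E: 96 + 53 + 54 = 203.
P(Region=West | Brand=E) = 54/203 = 0.2660.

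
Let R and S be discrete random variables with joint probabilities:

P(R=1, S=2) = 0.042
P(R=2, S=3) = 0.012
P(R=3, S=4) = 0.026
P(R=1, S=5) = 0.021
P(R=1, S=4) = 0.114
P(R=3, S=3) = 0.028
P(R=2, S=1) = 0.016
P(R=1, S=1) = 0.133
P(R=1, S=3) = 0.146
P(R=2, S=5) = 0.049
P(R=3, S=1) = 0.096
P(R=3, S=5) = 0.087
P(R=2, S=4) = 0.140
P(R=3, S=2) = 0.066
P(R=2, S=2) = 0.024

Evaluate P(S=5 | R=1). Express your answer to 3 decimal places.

0.046

P(R=1) = 0.133 + 0.042 + 0.146 + 0.114 + 0.021 = 0.456.
P(S=5 | R=1) = 0.021/0.456 = 0.046.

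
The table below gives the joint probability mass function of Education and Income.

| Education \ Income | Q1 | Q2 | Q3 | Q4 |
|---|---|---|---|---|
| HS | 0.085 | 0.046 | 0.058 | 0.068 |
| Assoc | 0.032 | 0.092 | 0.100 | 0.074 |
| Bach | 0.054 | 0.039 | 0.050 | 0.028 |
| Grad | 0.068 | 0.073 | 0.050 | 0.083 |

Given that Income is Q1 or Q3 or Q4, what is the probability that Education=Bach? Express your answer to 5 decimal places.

P(Income=Q1) = 0.085 + 0.032 + 0.054 + 0.068 = 0.239.
P(Income=Q3) = 0.058 + 0.100 + 0.050 + 0.050 = 0.258.
P(Income=Q4) = 0.068 + 0.074 + 0.028 + 0.083 = 0.253.
P(Income ∈ {Q1, Q3, Q4}) = 0.239 + 0.258 + 0.253 = 0.750; P(Education=Bach, Income ∈ {Q1, Q3, Q4}) = 0.054 + 0.050 + 0.028 = 0.132.
P(Education=Bach | Income ∈ {Q1, Q3, Q4}) = 0.132/0.750 = 0.17600.

0.17600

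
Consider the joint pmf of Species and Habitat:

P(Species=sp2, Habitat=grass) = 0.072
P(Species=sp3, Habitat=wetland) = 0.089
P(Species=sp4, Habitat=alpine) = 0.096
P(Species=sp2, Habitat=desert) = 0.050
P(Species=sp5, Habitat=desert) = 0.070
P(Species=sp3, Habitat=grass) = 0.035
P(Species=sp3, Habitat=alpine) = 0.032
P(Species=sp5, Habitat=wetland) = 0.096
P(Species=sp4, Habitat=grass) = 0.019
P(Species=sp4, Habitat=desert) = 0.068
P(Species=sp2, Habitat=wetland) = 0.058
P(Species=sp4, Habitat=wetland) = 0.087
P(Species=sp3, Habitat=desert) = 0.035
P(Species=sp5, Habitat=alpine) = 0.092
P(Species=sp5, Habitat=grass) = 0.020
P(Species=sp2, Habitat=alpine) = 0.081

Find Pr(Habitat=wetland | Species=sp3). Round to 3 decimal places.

P(Species=sp3) = 0.035 + 0.089 + 0.035 + 0.032 = 0.191.
P(Habitat=wetland | Species=sp3) = 0.089/0.191 = 0.466.

0.466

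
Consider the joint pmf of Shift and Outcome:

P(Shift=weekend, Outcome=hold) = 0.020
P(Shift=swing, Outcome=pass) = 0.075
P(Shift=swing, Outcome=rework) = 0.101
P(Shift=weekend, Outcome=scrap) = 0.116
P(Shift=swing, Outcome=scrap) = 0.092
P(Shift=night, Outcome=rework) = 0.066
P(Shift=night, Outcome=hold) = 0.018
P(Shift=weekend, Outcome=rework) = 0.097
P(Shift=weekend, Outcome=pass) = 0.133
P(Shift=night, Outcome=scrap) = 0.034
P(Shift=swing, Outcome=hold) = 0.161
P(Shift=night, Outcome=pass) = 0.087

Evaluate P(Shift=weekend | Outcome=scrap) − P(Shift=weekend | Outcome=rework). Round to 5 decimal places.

0.11191

P(Outcome=scrap) = 0.092 + 0.034 + 0.116 = 0.242; P(Shift=weekend | Outcome=scrap) = 0.116/0.242 = 0.479339.
P(Outcome=rework) = 0.101 + 0.066 + 0.097 = 0.264; P(Shift=weekend | Outcome=rework) = 0.097/0.264 = 0.367424.
Difference = 0.11191.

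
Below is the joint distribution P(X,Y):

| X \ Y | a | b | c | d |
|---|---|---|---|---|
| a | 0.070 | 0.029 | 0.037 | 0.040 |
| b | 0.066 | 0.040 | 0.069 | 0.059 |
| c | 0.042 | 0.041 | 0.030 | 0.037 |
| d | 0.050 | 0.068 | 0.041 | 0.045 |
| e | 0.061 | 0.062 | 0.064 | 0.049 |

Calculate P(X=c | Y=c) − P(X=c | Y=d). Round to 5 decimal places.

P(Y=c) = 0.037 + 0.069 + 0.030 + 0.041 + 0.064 = 0.241; P(X=c | Y=c) = 0.030/0.241 = 0.124481.
P(Y=d) = 0.040 + 0.059 + 0.037 + 0.045 + 0.049 = 0.230; P(X=c | Y=d) = 0.037/0.230 = 0.160870.
Difference = -0.03639.

-0.03639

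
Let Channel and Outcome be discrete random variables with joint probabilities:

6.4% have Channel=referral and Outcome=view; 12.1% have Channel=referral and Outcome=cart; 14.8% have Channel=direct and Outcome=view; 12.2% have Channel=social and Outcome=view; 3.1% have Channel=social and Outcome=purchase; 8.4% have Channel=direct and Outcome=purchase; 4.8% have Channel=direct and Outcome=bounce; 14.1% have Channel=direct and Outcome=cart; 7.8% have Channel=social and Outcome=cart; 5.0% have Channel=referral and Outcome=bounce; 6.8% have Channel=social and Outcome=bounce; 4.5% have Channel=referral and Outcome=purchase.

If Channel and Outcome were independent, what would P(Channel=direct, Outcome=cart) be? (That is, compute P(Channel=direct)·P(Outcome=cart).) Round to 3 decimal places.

P(Channel=direct) = 0.048 + 0.148 + 0.141 + 0.084 = 0.421.
P(Outcome=cart) = 0.078 + 0.141 + 0.121 = 0.340.
Product: 0.421 × 0.340 = 0.143.

0.143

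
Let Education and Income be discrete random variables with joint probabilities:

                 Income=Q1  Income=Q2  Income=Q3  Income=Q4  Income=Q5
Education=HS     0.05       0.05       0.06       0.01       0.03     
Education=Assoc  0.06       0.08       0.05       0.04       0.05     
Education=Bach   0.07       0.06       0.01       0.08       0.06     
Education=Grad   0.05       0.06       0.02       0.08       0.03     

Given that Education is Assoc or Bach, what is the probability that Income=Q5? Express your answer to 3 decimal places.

0.196

P(Education=Assoc) = 0.06 + 0.08 + 0.05 + 0.04 + 0.05 = 0.28.
P(Education=Bach) = 0.07 + 0.06 + 0.01 + 0.08 + 0.06 = 0.28.
P(Education ∈ {Assoc, Bach}) = 0.28 + 0.28 = 0.56; P(Income=Q5, Education ∈ {Assoc, Bach}) = 0.05 + 0.06 = 0.11.
P(Income=Q5 | Education ∈ {Assoc, Bach}) = 0.11/0.56 = 0.196.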